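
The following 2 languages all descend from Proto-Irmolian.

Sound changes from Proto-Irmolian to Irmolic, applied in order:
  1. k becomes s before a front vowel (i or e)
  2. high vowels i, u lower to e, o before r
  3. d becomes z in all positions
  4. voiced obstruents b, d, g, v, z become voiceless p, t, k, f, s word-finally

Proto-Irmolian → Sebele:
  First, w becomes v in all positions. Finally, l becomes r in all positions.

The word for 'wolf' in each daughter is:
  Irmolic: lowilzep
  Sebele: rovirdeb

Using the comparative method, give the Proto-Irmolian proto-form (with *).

*lowildeb

Position 1: Irmolic has l, Sebele has r. Irmolic preserves l here (none of its changes turn any other segment into l), so the proto-segment is *l.
Position 5: Irmolic has l, Sebele has r. Irmolic preserves l here (none of its changes turn any other segment into l), so the proto-segment is *l.
Position 6: Irmolic has z, Sebele has d. Sebele preserves d here (none of its changes turn any other segment into d), so the proto-segment is *d.
This points to *lowildeb. Verify forward in each daughter:
Irmolic: *lowildeb
  lowildeb (rule 1 does not apply)
  lowildeb (rule 2 does not apply)
  lowildeb → lowilzeb   [unconditioned shift]
  lowilzeb → lowilzep   [final devoicing]
  giving Irmolic lowilzep.
Sebele: start from *lowildeb.
  rule 1 (unconditioned shift): lowildeb → lovildeb
  rule 2 (unconditioned shift): lovildeb → rovirdeb
  ⇒ Sebele rovirdeb
*lowildeb is the unique common source.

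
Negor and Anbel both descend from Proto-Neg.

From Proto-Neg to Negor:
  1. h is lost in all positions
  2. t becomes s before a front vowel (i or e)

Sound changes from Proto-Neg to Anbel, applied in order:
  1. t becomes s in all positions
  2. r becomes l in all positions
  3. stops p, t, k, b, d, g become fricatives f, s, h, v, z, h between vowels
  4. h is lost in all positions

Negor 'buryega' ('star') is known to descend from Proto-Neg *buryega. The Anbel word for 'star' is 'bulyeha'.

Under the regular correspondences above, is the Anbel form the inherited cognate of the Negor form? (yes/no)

no

Derive the expected Anbel reflex of *buryega:
Anbel: *buryega
  buryega (rule 1 does not apply)
  buryega → bulyega   [unconditioned shift]
  bulyega → bulyeha   [intervocalic lenition]
  bulyeha → bulyea   [h-loss]
  giving Anbel bulyea.
The regular Anbel reflex would be 'bulyea', but the attested form is 'bulyeha'. The correspondence is irregular, so they are not cognates (the Anbel form has a different source).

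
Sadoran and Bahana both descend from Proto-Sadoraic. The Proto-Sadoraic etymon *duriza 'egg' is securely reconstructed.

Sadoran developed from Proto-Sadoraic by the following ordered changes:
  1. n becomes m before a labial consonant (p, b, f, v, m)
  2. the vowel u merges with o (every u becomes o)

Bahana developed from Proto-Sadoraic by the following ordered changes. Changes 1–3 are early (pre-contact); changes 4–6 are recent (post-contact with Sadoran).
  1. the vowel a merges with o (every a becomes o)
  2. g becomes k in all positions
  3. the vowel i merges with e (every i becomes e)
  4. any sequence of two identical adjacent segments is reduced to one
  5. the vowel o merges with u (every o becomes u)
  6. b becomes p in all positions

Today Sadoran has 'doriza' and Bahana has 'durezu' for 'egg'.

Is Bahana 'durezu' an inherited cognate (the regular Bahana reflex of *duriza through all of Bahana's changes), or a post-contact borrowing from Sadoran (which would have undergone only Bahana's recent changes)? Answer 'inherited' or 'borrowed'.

If inherited, *duriza would pass through all of Bahana's changes:
Bahana: *duriza > durizo > durezo > durezu  (by vowel merger, vowel merger, vowel merger)
If borrowed from Sadoran 'doriza' after the early changes, it would undergo only the recent ones:
  rule 4 (degemination): no change (doriza)
  rule 5 (vowel merger): doriza → duriza
  rule 6 (unconditioned shift): no change (duriza)
  ⇒ as a loan: duriza
Bahana 'durezu' matches the inherited outcome exactly, so it is an inherited cognate, not a loan.

inherited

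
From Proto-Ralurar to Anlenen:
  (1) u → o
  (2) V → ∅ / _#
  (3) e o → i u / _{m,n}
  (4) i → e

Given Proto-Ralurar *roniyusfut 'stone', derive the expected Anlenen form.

runeyosfot

Anlenen: *roniyusfut > roniyosfot > runiyosfot > runeyosfot  (by vowel merger, pre-nasal raising, vowel merger)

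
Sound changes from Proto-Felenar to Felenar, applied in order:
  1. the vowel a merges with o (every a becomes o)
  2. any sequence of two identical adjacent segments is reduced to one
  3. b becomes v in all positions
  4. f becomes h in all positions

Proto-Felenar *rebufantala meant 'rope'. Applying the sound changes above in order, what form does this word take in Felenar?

revuhontolo

Felenar: start from *rebufantala.
  rule 1 (vowel merger): rebufantala → rebufontolo
  rule 2: no change — rebufontolo
  rule 3 (unconditioned shift): rebufontolo → revufontolo
  rule 4 (unconditioned shift): revufontolo → revuhontolo
  ⇒ Felenar revuhontolo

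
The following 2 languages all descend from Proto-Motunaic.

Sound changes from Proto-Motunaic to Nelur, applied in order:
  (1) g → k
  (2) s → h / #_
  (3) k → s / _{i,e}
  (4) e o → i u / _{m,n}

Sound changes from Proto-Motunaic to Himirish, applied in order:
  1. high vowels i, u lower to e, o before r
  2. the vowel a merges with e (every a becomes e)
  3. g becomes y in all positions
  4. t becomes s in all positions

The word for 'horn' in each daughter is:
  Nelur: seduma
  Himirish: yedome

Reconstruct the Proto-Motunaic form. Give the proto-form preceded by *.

Position 1: Nelur has s, Himirish has y. Taking the neighbouring segments as reconstructed: Nelur s could go back to *k or *g; Himirish y could go back to *g or *y — the one source consistent with every daughter is *g.
Position 6: Nelur has a, Himirish has e. Nelur preserves a here (none of its changes turn any other segment into a), so the proto-segment is *a.
Verify the candidate proto-form against each daughter:
Nelur: *gedoma > kedoma > sedoma > seduma  (by unconditioned shift, palatalisation, pre-nasal raising)
Himirish: *gedoma > gedome > yedome  (by vowel merger, unconditioned shift)
Only *gedoma yields all of Nelur seduma, Himirish yedome.

*gedoma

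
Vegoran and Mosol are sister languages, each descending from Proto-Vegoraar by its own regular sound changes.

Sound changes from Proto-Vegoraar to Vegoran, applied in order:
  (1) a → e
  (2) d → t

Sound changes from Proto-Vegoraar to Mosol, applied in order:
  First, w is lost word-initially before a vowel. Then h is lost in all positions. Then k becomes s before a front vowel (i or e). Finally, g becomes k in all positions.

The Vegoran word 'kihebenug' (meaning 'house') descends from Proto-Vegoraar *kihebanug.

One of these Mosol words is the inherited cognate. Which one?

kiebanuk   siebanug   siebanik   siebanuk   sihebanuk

siebanuk

Mosol: *kihebanug
  kihebanug (rule 1 does not apply)
  kihebanug → kiebanug   [h-loss]
  kiebanug → siebanug   [palatalisation]
  siebanug → siebanuk   [unconditioned shift]
  giving Mosol siebanuk.
Among the options, 'siebanuk' alone shows every Mosol change applied in order.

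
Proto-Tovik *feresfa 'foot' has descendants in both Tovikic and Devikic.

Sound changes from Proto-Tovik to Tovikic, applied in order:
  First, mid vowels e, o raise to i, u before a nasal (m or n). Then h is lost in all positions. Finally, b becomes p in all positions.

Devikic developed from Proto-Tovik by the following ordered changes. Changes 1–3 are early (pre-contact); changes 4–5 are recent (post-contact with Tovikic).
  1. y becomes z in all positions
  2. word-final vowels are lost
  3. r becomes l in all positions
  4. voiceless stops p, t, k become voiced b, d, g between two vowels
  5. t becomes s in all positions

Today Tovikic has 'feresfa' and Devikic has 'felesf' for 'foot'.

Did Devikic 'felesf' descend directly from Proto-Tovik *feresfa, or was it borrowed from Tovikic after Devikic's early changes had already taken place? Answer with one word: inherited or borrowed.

If inherited, *feresfa would pass through all of Devikic's changes:
Devikic: *feresfa
  feresfa (rule 1 does not apply)
  feresfa → feresf   [apocope]
  feresf → felesf   [unconditioned shift]
  felesf (rule 4 does not apply)
  felesf (rule 5 does not apply)
  giving Devikic felesf.
If borrowed from Tovikic 'feresfa' after the early changes, it would undergo only the recent ones:
  rule 4 (intervocalic voicing): no change (feresfa)
  rule 5 (unconditioned shift): no change (feresfa)
  ⇒ as a loan: feresfa
Devikic 'felesf' matches the inherited outcome exactly, so it is an inherited cognate, not a loan.

inherited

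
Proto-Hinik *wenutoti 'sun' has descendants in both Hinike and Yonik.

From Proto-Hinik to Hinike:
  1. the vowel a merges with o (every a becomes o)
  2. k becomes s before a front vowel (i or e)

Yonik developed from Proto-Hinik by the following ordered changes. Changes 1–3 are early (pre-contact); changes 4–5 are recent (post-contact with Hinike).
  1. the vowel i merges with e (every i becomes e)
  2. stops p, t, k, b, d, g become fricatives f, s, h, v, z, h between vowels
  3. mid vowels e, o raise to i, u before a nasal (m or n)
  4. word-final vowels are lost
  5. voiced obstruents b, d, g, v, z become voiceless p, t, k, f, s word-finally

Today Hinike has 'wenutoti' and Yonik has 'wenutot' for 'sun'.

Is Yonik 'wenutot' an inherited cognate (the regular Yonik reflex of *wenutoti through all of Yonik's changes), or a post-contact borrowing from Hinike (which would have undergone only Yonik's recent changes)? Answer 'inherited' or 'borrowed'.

borrowed

If inherited, *wenutoti would pass through all of Yonik's changes:
Yonik: *wenutoti > wenutote > wenusose > winusose > winusos  (by vowel merger, intervocalic lenition, pre-nasal raising, apocope)
If borrowed from Hinike 'wenutoti' after the early changes, it would undergo only the recent ones:
  rule 4 (apocope): wenutoti → wenutot
  rule 5 (final devoicing): no change (wenutot)
  ⇒ as a loan: wenutot
Yonik 'wenutot' matches the loan outcome 'wenutot', not the inherited 'winusos' — it skipped the early Yonik changes, so it was borrowed from Hinike.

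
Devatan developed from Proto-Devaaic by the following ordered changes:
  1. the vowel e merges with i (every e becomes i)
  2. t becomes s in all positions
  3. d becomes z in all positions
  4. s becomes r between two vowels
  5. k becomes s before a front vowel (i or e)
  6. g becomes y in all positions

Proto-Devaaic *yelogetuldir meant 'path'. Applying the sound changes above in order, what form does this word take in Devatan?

yiloyirulzir

Devatan: start from *yelogetuldir.
  rule 1 (vowel merger): yelogetuldir → yilogituldir
  rule 2 (unconditioned shift): yilogituldir → yilogisuldir
  rule 3 (unconditioned shift): yilogisuldir → yilogisulzir
  rule 4 (rhotacism): yilogisulzir → yilogirulzir
  rule 5: no change — yilogirulzir
  rule 6 (unconditioned shift): yilogirulzir → yiloyirulzir
  ⇒ Devatan yiloyirulzir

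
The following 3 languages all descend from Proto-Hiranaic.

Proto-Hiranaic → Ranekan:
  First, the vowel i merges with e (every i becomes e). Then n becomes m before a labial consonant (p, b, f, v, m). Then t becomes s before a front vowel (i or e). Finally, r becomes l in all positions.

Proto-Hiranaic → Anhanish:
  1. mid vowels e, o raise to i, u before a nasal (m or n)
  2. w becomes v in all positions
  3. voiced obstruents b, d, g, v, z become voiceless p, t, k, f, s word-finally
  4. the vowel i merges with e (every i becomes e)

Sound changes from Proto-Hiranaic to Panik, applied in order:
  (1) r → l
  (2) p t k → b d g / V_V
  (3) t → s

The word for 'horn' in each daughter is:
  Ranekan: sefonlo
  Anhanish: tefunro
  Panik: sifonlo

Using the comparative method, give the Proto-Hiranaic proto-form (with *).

*tifonro

Position 4: Ranekan has o, Anhanish has u, Panik has o. Ranekan preserves o here (none of its changes turn any other segment into o), so the proto-segment is *o.
Position 2: Ranekan has e, Anhanish has e, Panik has i. Panik preserves i here (none of its changes turn any other segment into i), so the proto-segment is *i.
Position 6: Ranekan has l, Anhanish has r, Panik has l. Anhanish preserves r here (none of its changes turn any other segment into r), so the proto-segment is *r.
This points to *tifonro. Verify forward in each daughter:
Ranekan: *tifonro > tefonro > sefonro > sefonlo  (by vowel merger, palatalisation, unconditioned shift)
Anhanish: start from *tifonro.
  rule 1 (pre-nasal raising): tifonro → tifunro
  rule 2: no change — tifunro
  rule 3: no change — tifunro
  rule 4 (vowel merger): tifunro → tefunro
  ⇒ Anhanish tefunro
Panik: *tifonro
  tifonro → tifonlo   [unconditioned shift]
  tifonlo (rule 2 does not apply)
  tifonlo → sifonlo   [unconditioned shift]
  giving Panik sifonlo.
No other proto-form is consistent with every reflex, so the reconstruction is *tifonro.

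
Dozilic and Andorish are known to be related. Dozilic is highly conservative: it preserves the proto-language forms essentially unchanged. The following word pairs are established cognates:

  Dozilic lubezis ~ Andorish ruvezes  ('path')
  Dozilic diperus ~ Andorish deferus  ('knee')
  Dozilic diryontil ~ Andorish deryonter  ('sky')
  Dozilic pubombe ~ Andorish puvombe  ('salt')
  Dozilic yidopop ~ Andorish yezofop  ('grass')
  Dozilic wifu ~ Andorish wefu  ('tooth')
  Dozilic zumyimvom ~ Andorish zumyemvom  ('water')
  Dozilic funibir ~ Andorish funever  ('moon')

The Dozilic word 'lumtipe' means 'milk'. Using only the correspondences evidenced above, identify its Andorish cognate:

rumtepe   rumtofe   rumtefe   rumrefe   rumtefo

rumtefe

lubezis ~ ruvezes — Dozilic l corresponds to Andorish r word-initially before a back vowel.
diperus ~ deferus — Dozilic i corresponds to Andorish e after a consonant, before a labial obstruent.
diperus ~ deferus — Dozilic p corresponds to Andorish f between vowels (before a front vowel).
Applying these to Dozilic 'lumtipe':
  lumtipe → rumtipe   (l→r word-initially before a back vowel)
  rumtipe → rumtepe   (i→e after a consonant, before a labial obstruent)
  rumtepe → rumtefe   (p→f between vowels (before a front vowel))
So the Andorish cognate is 'rumtefe'.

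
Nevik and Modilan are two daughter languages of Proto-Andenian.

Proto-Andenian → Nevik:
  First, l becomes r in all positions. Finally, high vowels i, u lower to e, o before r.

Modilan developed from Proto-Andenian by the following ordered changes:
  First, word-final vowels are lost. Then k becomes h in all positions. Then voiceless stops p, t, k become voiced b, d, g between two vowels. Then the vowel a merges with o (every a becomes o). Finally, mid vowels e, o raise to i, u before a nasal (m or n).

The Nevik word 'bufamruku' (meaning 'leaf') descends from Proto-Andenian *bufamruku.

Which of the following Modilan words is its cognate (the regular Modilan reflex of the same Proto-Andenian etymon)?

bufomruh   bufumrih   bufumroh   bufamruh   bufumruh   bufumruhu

bufumruh

Modilan: start from *bufamruku.
  rule 1 (apocope): bufamruku → bufamruk
  rule 2 (unconditioned shift): bufamruk → bufamruh
  rule 3: no change — bufamruh
  rule 4 (vowel merger): bufamruh → bufomruh
  rule 5 (pre-nasal raising): bufomruh → bufumruh
  ⇒ Modilan bufumruh
The other candidates each miss or misapply at least one Modilan change.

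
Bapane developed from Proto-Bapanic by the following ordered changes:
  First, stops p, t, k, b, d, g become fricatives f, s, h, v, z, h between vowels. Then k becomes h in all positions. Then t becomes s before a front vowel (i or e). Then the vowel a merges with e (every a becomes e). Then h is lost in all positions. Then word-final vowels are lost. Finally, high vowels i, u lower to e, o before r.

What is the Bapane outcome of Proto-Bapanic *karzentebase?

erzenseves

Bapane: *karzentebase
  karzentebase → karzentevase   [intervocalic lenition]
  karzentevase → harzentevase   [unconditioned shift]
  harzentevase → harzensevase   [palatalisation]
  harzensevase → herzensevese   [vowel merger]
  herzensevese → erzensevese   [h-loss]
  erzensevese → erzenseves   [apocope]
  erzenseves (rule 7 does not apply)
  giving Bapane erzenseves.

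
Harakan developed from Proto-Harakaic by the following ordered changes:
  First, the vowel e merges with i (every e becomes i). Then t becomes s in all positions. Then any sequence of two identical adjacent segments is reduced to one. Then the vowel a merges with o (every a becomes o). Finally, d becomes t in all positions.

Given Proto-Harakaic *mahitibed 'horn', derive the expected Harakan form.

Harakan: *mahitibed
  mahitibed → mahitibid   [vowel merger]
  mahitibid → mahisibid   [unconditioned shift]
  mahisibid (rule 3 does not apply)
  mahisibid → mohisibid   [vowel merger]
  mohisibid → mohisibit   [unconditioned shift]
  giving Harakan mohisibit.

mohisibit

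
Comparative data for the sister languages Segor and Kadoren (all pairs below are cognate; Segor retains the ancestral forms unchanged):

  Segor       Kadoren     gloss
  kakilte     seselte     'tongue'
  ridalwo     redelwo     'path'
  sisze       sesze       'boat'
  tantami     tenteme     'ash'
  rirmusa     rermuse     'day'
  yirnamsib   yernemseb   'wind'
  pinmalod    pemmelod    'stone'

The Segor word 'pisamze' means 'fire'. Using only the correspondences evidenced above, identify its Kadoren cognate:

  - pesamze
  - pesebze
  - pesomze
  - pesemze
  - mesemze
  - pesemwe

kakilte ~ seselte, ridalwo ~ redelwo — Segor i corresponds to Kadoren e after a consonant, before a consonant other than r, m, n, p, b, f, v.
tantami ~ tenteme, yirnamsib ~ yernemseb — Segor a corresponds to Kadoren e after a consonant, before a nasal.
Applying these to Segor 'pisamze':
  pisamze → pesamze   (i→e after a consonant, before a consonant other than r, m, n, p, b, f, v)
  pesamze → pesemze   (a→e after a consonant, before a nasal)
So the Kadoren cognate is 'pesemze'.

pesemze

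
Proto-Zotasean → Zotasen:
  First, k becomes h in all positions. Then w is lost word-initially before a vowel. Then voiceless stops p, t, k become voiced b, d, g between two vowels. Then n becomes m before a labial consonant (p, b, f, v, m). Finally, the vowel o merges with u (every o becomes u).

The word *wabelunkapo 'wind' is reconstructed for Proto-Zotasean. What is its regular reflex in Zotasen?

Zotasen: *wabelunkapo
  wabelunkapo → wabelunhapo   [unconditioned shift]
  wabelunhapo → abelunhapo   [glide loss]
  abelunhapo → abelunhabo   [intervocalic voicing]
  abelunhabo (rule 4 does not apply)
  abelunhabo → abelunhabu   [vowel merger]
  giving Zotasen abelunhabu.

abelunhabu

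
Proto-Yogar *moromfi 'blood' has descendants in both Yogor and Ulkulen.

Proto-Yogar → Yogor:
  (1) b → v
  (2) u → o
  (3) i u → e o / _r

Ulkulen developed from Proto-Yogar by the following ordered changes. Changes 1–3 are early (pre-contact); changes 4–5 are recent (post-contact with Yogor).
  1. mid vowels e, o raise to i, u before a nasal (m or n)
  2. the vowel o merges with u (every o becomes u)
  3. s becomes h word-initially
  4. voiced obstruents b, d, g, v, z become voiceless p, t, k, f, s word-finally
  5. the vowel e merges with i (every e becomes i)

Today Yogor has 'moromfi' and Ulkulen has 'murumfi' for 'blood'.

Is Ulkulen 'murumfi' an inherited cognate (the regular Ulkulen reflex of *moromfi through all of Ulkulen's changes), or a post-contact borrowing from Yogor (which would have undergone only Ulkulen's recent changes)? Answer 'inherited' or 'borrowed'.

inherited

If inherited, *moromfi would pass through all of Ulkulen's changes:
Ulkulen: start from *moromfi.
  rule 1 (pre-nasal raising): moromfi → morumfi
  rule 2 (vowel merger): morumfi → murumfi
  rule 3: no change — murumfi
  rule 4: no change — murumfi
  rule 5: no change — murumfi
  ⇒ Ulkulen murumfi
If borrowed from Yogor 'moromfi' after the early changes, it would undergo only the recent ones:
  rule 4 (final devoicing): no change (moromfi)
  rule 5 (vowel merger): no change (moromfi)
  ⇒ as a loan: moromfi
Ulkulen 'murumfi' matches the inherited outcome exactly, so it is an inherited cognate, not a loan.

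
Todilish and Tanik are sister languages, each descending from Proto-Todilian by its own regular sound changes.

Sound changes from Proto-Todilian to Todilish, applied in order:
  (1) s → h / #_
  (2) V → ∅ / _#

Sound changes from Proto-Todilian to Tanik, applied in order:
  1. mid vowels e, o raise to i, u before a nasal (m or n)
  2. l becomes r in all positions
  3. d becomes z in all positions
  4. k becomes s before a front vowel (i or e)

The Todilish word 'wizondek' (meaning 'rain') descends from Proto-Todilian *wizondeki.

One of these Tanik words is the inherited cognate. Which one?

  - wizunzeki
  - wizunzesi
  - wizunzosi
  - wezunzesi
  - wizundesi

wizunzesi

Tanik: *wizondeki
  wizondeki → wizundeki   [pre-nasal raising]
  wizundeki (rule 2 does not apply)
  wizundeki → wizunzeki   [unconditioned shift]
  wizunzeki → wizunzesi   [palatalisation]
  giving Tanik wizunzesi.
Among the options, 'wizunzesi' alone shows every Tanik change applied in order.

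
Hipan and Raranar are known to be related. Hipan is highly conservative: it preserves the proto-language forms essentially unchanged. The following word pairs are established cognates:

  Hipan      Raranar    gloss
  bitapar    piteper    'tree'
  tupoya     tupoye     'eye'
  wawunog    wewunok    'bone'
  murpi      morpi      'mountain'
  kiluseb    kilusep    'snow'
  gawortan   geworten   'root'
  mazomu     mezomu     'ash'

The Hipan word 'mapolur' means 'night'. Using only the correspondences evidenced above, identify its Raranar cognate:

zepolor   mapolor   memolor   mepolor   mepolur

mepolor

bitapar ~ piteper — Hipan a corresponds to Raranar e after a consonant, before a labial obstruent.
murpi ~ morpi — Hipan u corresponds to Raranar o after a consonant, before r.
Applying these to Hipan 'mapolur':
  mapolur → mepolur   (a→e after a consonant, before a labial obstruent)
  mepolur → mepolor   (u→o after a consonant, before r)
So the Raranar cognate is 'mepolor'.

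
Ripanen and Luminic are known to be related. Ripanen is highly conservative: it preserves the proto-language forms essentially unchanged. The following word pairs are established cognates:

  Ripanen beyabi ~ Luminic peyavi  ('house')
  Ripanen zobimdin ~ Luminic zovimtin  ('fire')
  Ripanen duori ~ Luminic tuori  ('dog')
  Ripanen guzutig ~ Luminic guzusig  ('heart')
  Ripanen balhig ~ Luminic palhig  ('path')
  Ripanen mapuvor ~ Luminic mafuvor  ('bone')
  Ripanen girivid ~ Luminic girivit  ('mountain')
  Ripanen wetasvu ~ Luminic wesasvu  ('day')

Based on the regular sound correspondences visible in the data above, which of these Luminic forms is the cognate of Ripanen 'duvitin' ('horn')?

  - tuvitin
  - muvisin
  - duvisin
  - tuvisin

duori ~ tuori — Ripanen d corresponds to Luminic t word-initially before a back vowel.
guzutig ~ guzusig — Ripanen t corresponds to Luminic s between vowels (before a front vowel).
Applying these to Ripanen 'duvitin':
  duvitin → tuvitin   (d→t word-initially before a back vowel)
  tuvitin → tuvisin   (t→s between vowels (before a front vowel))
So the Luminic cognate is 'tuvisin'.

tuvisin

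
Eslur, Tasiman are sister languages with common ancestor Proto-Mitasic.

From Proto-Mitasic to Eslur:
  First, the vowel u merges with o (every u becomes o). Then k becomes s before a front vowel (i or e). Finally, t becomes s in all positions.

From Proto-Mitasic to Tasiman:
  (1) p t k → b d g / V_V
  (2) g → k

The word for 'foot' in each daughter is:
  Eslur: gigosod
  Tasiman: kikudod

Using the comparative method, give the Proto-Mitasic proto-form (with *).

*gigutod

Position 1: Eslur has g, Tasiman has k. Eslur preserves g here (none of its changes turn any other segment into g), so the proto-segment is *g.
Position 3: Eslur has g, Tasiman has k. Eslur preserves g here (none of its changes turn any other segment into g), so the proto-segment is *g.
Position 5: Eslur has s, Tasiman has d. Taking the neighbouring segments as reconstructed: Eslur s could go back to *t or *s; Tasiman d could go back to *t or *d — the one source consistent with every daughter is *t.
This points to *gigutod. Verify forward in each daughter:
Eslur: *gigutod > gigotod > gigosod  (by vowel merger, unconditioned shift)
Tasiman: *gigutod > gigudod > kikudod  (by intervocalic voicing, unconditioned shift)
*gigutod is the unique common source.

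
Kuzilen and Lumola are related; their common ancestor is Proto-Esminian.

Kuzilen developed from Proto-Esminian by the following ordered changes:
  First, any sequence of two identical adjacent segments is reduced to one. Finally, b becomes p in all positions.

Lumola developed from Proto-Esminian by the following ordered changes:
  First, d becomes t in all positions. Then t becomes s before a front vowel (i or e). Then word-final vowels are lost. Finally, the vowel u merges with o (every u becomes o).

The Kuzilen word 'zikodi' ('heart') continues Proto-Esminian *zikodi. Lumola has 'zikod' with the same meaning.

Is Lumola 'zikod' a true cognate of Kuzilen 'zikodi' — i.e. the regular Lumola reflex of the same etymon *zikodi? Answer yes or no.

Derive the expected Lumola reflex of *zikodi:
Lumola: *zikodi > zikoti > zikosi > zikos  (by unconditioned shift, palatalisation, apocope)
The regular Lumola reflex would be 'zikos', but the attested form is 'zikod'. The correspondence is irregular, so they are not cognates (the Lumola form has a different source).

no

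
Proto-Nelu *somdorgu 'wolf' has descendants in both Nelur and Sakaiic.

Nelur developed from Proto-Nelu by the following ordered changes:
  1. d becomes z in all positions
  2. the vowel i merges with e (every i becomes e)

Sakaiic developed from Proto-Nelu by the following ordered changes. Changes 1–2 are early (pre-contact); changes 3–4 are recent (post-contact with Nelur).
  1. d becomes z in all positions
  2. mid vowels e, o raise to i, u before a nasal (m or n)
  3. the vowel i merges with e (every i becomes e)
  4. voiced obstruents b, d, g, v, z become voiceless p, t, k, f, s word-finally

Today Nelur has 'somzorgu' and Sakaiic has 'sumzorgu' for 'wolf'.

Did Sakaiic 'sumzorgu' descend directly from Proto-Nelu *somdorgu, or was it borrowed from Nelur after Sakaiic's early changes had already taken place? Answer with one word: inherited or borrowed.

inherited

If inherited, *somdorgu would pass through all of Sakaiic's changes:
Sakaiic: *somdorgu > somzorgu > sumzorgu  (by unconditioned shift, pre-nasal raising)
If borrowed from Nelur 'somzorgu' after the early changes, it would undergo only the recent ones:
  rule 3 (vowel merger): no change (somzorgu)
  rule 4 (final devoicing): no change (somzorgu)
  ⇒ as a loan: somzorgu
Sakaiic 'sumzorgu' matches the inherited outcome exactly, so it is an inherited cognate, not a loan.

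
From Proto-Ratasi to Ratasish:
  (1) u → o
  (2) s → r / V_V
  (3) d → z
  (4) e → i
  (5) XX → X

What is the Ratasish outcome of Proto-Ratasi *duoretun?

Ratasish: *duoretun
  duoretun → dooreton   [vowel merger]
  dooreton (rule 2 does not apply)
  dooreton → zooreton   [unconditioned shift]
  zooreton → zooriton   [vowel merger]
  zooriton → zoriton   [degemination]
  giving Ratasish zoriton.

zoriton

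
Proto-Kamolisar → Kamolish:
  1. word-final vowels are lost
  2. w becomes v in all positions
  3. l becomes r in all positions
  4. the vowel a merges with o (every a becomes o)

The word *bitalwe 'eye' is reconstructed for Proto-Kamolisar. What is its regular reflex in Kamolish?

Kamolish: *bitalwe > bitalw > bitalv > bitarv > bitorv  (by apocope, unconditioned shift, unconditioned shift, vowel merger)

bitorv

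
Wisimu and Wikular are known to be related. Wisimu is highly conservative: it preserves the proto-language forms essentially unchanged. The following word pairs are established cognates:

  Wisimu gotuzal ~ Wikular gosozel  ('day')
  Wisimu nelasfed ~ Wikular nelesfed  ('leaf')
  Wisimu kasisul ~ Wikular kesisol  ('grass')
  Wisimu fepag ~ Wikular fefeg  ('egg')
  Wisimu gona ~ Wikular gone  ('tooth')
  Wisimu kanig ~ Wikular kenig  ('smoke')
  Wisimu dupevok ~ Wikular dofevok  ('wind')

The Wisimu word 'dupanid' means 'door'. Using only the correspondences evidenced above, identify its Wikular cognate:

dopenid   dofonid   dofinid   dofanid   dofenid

dupevok ~ dofevok — Wisimu u corresponds to Wikular o after a consonant, before a labial obstruent.
fepag ~ fefeg — Wisimu p corresponds to Wikular f between vowels (before a back vowel).
kanig ~ kenig — Wisimu a corresponds to Wikular e after a consonant, before a nasal.
Applying these to Wisimu 'dupanid':
  dupanid → dopanid   (u→o after a consonant, before a labial obstruent)
  dopanid → dofanid   (p→f between vowels (before a back vowel))
  dofanid → dofenid   (a→e after a consonant, before a nasal)
So the Wikular cognate is 'dofenid'.

dofenid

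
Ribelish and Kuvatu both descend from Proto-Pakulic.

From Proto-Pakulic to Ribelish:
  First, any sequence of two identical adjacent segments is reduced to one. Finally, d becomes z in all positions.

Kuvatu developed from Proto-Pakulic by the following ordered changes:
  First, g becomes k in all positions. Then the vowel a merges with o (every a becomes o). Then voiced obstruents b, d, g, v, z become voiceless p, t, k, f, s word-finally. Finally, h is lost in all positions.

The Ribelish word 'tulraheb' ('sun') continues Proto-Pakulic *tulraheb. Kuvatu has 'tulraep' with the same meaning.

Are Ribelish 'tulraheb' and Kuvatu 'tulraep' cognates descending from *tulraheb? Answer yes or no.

no

Derive the expected Kuvatu reflex of *tulraheb:
Kuvatu: start from *tulraheb.
  rule 1: no change — tulraheb
  rule 2 (vowel merger): tulraheb → tulroheb
  rule 3 (final devoicing): tulroheb → tulrohep
  rule 4 (h-loss): tulrohep → tulroep
  ⇒ Kuvatu tulroep
The regular Kuvatu reflex would be 'tulroep', but the attested form is 'tulraep'. The correspondence is irregular, so they are not cognates (the Kuvatu form has a different source).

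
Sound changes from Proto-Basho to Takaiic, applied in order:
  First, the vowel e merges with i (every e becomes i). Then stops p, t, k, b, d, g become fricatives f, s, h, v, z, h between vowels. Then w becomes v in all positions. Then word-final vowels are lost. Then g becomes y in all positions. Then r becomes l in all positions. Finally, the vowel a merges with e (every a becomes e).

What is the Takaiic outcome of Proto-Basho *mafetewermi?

mefisivilm

Takaiic: *mafetewermi
  mafetewermi → mafitiwirmi   [vowel merger]
  mafitiwirmi → mafisiwirmi   [intervocalic lenition]
  mafisiwirmi → mafisivirmi   [unconditioned shift]
  mafisivirmi → mafisivirm   [apocope]
  mafisivirm (rule 5 does not apply)
  mafisivirm → mafisivilm   [unconditioned shift]
  mafisivilm → mefisivilm   [vowel merger]
  giving Takaiic mefisivilm.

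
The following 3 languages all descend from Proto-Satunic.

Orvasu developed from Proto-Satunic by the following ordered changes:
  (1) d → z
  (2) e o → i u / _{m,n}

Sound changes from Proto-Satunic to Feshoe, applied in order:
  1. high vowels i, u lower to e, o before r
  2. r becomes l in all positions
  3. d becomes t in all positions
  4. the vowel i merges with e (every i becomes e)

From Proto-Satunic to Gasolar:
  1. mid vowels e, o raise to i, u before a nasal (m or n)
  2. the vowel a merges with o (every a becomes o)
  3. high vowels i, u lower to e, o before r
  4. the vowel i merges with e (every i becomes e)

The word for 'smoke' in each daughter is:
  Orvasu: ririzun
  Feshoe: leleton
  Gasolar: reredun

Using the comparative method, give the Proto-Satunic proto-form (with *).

Position 3: Orvasu has r, Feshoe has l, Gasolar has r. Orvasu preserves r here (none of its changes turn any other segment into r), so the proto-segment is *r.
Position 1: Orvasu has r, Feshoe has l, Gasolar has r. Orvasu preserves r here (none of its changes turn any other segment into r), so the proto-segment is *r.
This points to *riridon. Verify forward in each daughter:
Orvasu: *riridon
  riridon → ririzon   [unconditioned shift]
  ririzon → ririzun   [pre-nasal raising]
  giving Orvasu ririzun.
Feshoe: *riridon > reridon > lelidon > leliton > leleton  (by pre-rhotic lowering, unconditioned shift, unconditioned shift, vowel merger)
Gasolar: *riridon > riridun > reridun > reredun  (by pre-nasal raising, pre-rhotic lowering, vowel merger)
Only *riridon yields all of Orvasu ririzun, Feshoe leleton, Gasolar reredun.

*riridon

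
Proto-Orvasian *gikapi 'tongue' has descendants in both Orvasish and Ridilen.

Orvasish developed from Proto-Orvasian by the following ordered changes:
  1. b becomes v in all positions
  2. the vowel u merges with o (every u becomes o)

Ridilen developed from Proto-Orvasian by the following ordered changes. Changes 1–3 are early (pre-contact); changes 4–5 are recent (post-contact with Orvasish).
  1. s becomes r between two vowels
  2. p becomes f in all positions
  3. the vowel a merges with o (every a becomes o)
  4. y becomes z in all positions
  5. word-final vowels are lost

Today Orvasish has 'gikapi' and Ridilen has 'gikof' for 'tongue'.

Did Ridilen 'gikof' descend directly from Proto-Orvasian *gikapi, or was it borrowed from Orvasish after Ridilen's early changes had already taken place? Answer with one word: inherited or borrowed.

inherited

If inherited, *gikapi would pass through all of Ridilen's changes:
Ridilen: *gikapi > gikafi > gikofi > gikof  (by unconditioned shift, vowel merger, apocope)
If borrowed from Orvasish 'gikapi' after the early changes, it would undergo only the recent ones:
  rule 4 (unconditioned shift): no change (gikapi)
  rule 5 (apocope): gikapi → gikap
  ⇒ as a loan: gikap
Ridilen 'gikof' matches the inherited outcome exactly, so it is an inherited cognate, not a loan.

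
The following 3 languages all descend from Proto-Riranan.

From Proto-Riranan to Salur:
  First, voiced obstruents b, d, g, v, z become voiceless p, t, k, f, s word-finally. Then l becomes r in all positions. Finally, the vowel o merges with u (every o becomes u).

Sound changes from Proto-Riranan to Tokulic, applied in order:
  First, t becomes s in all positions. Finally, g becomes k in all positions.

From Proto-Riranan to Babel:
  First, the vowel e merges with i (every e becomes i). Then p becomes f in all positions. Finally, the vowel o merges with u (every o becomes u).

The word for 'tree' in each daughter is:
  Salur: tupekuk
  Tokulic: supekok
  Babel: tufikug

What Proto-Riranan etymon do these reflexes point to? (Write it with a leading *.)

Position 3: Salur has p, Tokulic has p, Babel has f. Tokulic preserves p here (none of its changes turn any other segment into p), so the proto-segment is *p.
Position 6: Salur has u, Tokulic has o, Babel has u. Tokulic preserves o here (none of its changes turn any other segment into o), so the proto-segment is *o.
This points to *tupekog. Verify forward in each daughter:
Salur: *tupekog
  tupekog → tupekok   [final devoicing]
  tupekok (rule 2 does not apply)
  tupekok → tupekuk   [vowel merger]
  giving Salur tupekuk.
Tokulic: start from *tupekog.
  rule 1 (unconditioned shift): tupekog → supekog
  rule 2 (unconditioned shift): supekog → supekok
  ⇒ Tokulic supekok
Babel: *tupekog > tupikog > tufikog > tufikug  (by vowel merger, unconditioned shift, vowel merger)
*tupekog is the unique common source.

*tupekog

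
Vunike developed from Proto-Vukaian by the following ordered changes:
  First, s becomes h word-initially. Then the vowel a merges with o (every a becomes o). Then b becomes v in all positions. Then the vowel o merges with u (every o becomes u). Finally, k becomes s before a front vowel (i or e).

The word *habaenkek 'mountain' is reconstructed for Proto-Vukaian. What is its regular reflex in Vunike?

Vunike: *habaenkek
  habaenkek (rule 1 does not apply)
  habaenkek → hoboenkek   [vowel merger]
  hoboenkek → hovoenkek   [unconditioned shift]
  hovoenkek → huvuenkek   [vowel merger]
  huvuenkek → huvuensek   [palatalisation]
  giving Vunike huvuensek.

huvuensek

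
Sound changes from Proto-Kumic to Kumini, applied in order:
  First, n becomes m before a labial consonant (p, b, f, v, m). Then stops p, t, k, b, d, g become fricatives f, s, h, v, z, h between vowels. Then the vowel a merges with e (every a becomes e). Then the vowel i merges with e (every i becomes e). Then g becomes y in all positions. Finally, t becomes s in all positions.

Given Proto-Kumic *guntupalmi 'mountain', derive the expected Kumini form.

yunsufelme

Kumini: *guntupalmi > guntufalmi > guntufelmi > guntufelme > yuntufelme > yunsufelme  (by intervocalic lenition, vowel merger, vowel merger, unconditioned shift, unconditioned shift)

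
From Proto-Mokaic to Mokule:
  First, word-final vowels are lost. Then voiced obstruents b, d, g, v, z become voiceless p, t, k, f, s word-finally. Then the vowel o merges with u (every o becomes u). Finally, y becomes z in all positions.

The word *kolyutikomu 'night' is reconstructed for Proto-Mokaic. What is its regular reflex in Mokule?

kulzutikum

Mokule: *kolyutikomu
  kolyutikomu → kolyutikom   [apocope]
  kolyutikom (rule 2 does not apply)
  kolyutikom → kulyutikum   [vowel merger]
  kulyutikum → kulzutikum   [unconditioned shift]
  giving Mokule kulzutikum.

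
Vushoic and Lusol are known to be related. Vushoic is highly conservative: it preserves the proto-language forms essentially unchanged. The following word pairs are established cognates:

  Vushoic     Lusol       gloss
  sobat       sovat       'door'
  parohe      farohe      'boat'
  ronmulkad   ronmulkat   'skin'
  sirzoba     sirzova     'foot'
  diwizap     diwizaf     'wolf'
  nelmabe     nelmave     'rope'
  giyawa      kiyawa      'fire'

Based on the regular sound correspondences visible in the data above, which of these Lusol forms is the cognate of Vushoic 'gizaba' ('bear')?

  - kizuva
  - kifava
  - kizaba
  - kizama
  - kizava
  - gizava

giyawa ~ kiyawa — Vushoic g corresponds to Lusol k word-initially before a front vowel.
sobat ~ sovat, sirzoba ~ sirzova — Vushoic b corresponds to Lusol v between vowels (before a back vowel).
Applying these to Vushoic 'gizaba':
  gizaba → kizaba   (g→k word-initially before a front vowel)
  kizaba → kizava   (b→v between vowels (before a back vowel))
So the Lusol cognate is 'kizava'.

kizava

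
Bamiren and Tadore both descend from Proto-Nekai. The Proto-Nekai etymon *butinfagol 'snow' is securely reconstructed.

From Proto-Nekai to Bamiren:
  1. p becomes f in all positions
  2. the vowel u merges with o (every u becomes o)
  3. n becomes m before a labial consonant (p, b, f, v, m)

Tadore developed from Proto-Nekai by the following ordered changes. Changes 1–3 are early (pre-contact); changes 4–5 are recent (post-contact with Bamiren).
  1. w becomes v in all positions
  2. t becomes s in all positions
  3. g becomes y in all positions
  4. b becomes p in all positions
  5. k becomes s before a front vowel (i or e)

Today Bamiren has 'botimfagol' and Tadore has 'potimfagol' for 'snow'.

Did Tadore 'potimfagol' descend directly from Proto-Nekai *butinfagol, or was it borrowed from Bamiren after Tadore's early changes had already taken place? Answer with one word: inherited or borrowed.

If inherited, *butinfagol would pass through all of Tadore's changes:
Tadore: start from *butinfagol.
  rule 1: no change — butinfagol
  rule 2 (unconditioned shift): butinfagol → businfagol
  rule 3 (unconditioned shift): businfagol → businfayol
  rule 4 (unconditioned shift): businfayol → pusinfayol
  rule 5: no change — pusinfayol
  ⇒ Tadore pusinfayol
If borrowed from Bamiren 'botimfagol' after the early changes, it would undergo only the recent ones:
  rule 4 (unconditioned shift): botimfagol → potimfagol
  rule 5 (palatalisation): no change (potimfagol)
  ⇒ as a loan: potimfagol
Tadore 'potimfagol' matches the loan outcome 'potimfagol', not the inherited 'pusinfayol' — it skipped the early Tadore changes, so it was borrowed from Bamiren.

borrowed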